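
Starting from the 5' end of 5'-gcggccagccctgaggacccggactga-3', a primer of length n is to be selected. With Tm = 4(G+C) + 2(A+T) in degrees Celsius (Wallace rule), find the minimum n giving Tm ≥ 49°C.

First 13 bases: GCGGCCAGCCCTG → Tm = 48°C (< 49°C)
First 14 bases: GCGGCCAGCCCTGA → Tm = 50°C (≥ 49°C)
Each additional base adds 2°C (A/T) or 4°C (G/C), so Tm is non-decreasing in n; n = 14 is the first length to reach 49°C.

n = 14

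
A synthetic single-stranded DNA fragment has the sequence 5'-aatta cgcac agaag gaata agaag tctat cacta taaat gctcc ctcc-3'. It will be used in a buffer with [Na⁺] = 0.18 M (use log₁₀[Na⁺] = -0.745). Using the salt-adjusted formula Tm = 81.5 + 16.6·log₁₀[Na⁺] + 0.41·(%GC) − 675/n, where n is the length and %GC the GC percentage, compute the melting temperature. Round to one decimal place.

71.3°C

Length n = 49. Base counts: C=12, A=19, T=11, G=7
G+C = 19, so %GC = 19/49 × 100 = 38.776%
Salt term: 16.6 × (-0.745) = -12.367
GC term: 0.41 × 38.776 = 15.898; length term: −675/49 = −13.776
Tm = 81.5 + (-12.367) + 15.898 − 13.776 = 71.255 → 71.3°C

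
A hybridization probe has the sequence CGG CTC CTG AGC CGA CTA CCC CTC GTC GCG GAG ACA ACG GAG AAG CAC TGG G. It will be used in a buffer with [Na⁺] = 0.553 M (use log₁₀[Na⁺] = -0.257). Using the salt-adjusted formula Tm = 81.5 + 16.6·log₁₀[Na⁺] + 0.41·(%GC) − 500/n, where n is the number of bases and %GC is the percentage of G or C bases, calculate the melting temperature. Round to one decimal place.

Length n = 52. Base counts: G=17, A=11, C=18, T=6
G+C = 35, so %GC = 35/52 × 100 = 67.308%
Salt term: 16.6 × (-0.257) = -4.266
GC term: 0.41 × 67.308 = 27.596; length term: −500/52 = −9.615
Tm = 81.5 + (-4.266) + 27.596 − 9.615 = 95.215 → 95.2°C

95.2°C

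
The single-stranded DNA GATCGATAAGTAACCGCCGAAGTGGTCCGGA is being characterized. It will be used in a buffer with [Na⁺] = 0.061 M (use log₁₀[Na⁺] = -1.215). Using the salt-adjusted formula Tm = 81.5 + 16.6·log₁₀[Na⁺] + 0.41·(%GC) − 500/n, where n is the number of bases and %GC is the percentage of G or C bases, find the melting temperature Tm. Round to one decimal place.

Length n = 31. Base counts: T=5, C=7, A=9, G=10
G+C = 17, so %GC = 17/31 × 100 = 54.839%
Salt term: 16.6 × (-1.215) = -20.169
GC term: 0.41 × 54.839 = 22.484; length term: −500/31 = −16.129
Tm = 81.5 + (-20.169) + 22.484 − 16.129 = 67.686 → 67.7°C

67.7°C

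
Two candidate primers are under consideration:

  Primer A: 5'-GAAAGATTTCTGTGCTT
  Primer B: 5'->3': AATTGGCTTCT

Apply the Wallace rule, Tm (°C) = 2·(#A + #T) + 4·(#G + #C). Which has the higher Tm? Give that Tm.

Primer A, 46°C

Primer A: A+T=11, G+C=6 → Tm = 2(11)+4(6) = 46°C
Primer B: A+T=7, G+C=4 → Tm = 2(7)+4(4) = 30°C
46°C vs 30°C → primer A is higher.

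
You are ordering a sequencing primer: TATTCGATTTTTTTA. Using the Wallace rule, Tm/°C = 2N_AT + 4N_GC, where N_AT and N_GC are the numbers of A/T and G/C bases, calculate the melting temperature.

Counting bases: G=1, C=1, A=3, T=10
A+T = 13, G+C = 2
Tm = 2(13) + 4(2) = 26 + 8 = 34°C

34°C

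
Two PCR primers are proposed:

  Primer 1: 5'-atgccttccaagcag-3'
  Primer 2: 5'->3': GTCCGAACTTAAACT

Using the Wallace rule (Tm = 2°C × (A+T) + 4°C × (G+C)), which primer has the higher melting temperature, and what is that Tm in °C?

Primer 1, 46°C

Primer 1: A+T=7, G+C=8 → Tm = 2(7)+4(8) = 46°C
Primer 2: A+T=9, G+C=6 → Tm = 2(9)+4(6) = 42°C
46°C vs 42°C → primer 1 is higher.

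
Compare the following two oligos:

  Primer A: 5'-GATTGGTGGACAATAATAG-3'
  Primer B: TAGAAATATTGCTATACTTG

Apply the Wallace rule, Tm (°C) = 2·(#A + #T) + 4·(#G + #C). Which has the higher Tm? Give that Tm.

Primer A, 52°C

Primer A: A+T=12, G+C=7 → Tm = 2(12)+4(7) = 52°C
Primer B: A+T=15, G+C=5 → Tm = 2(15)+4(5) = 50°C
52°C vs 50°C → primer A is higher.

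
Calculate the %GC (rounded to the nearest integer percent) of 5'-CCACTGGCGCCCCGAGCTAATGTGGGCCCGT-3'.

Scanning the sequence gives C=12, G=10, A=4, T=5.
G+C = 10 + 12 = 22 out of 31 bases
%GC = 22/31 × 100 = 70.97% ≈ 71%

71%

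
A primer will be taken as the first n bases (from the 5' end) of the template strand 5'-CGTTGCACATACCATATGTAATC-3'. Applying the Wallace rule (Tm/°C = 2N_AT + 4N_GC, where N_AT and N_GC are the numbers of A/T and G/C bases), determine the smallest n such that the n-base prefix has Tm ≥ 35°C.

First 11 bases: CGTTGCACATA → Tm = 32°C (< 35°C)
First 12 bases: CGTTGCACATAC → Tm = 36°C (≥ 35°C)
Since every base adds ≥2°C, Tm only increases with n, so the threshold is first crossed at n = 12.

n = 12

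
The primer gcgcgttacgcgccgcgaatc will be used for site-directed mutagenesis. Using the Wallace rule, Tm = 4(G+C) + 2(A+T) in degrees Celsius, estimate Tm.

72°C

Base counts: T=3, G=7, C=8, A=3
AT pairs contribute 6, GC pairs contribute 15.
Tm = 2×6 + 4×15 = 72°C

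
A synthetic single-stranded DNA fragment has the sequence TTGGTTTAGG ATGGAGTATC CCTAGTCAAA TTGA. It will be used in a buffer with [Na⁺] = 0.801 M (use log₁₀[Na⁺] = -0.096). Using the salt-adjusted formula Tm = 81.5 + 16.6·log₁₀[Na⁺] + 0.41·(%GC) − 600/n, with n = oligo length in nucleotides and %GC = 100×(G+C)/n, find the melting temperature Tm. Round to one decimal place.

77.9°C

Length n = 34. G=9, A=9, T=12, C=4
G+C = 13, so %GC = 13/34 × 100 = 38.235%
Salt term: 16.6 × (-0.096) = -1.594
GC term: 0.41 × 38.235 = 15.676; length term: −600/34 = −17.647
Tm = 81.5 + (-1.594) + 15.676 − 17.647 = 77.935 → 77.9°C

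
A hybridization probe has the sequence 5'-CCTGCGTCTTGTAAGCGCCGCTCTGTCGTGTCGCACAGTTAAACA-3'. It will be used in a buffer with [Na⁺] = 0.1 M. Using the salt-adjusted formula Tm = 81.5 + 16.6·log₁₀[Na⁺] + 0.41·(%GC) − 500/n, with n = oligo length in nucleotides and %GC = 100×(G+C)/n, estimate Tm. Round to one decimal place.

Length n = 45. Base counts: C=14, T=12, A=8, G=11
G+C = 25, so %GC = 25/45 × 100 = 55.556%
Salt term: 16.6 × (-1) = -16.6
GC term: 0.41 × 55.556 = 22.778; length term: −500/45 = −11.111
Tm = 81.5 + (-16.6) + 22.778 − 11.111 = 76.567 → 76.6°C

76.6°C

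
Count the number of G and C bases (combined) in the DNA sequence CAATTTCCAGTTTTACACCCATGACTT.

10

A=7, C=8, T=10, G=2
Total G or C: 2 + 8 = 10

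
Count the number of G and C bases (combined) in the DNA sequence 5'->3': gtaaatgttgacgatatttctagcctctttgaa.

G=6, T=13, C=5, A=9
Total G or C: 6 + 5 = 11

11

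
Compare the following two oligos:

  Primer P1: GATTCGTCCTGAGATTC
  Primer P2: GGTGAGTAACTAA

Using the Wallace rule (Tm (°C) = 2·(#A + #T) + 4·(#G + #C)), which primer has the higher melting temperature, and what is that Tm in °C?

Primer P1: A+T=9, G+C=8 → Tm = 2(9)+4(8) = 50°C
Primer P2: A+T=8, G+C=5 → Tm = 2(8)+4(5) = 36°C
50°C vs 36°C → primer P1 is higher.

Primer P1, 50°C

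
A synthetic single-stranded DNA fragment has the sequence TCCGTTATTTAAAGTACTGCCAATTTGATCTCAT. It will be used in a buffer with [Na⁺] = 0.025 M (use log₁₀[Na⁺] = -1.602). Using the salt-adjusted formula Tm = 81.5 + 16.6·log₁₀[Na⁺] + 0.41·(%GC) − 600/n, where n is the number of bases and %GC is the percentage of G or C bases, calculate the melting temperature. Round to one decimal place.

50.5°C

Length n = 34. Base counts: T=14, G=4, C=7, A=9
G+C = 11, so %GC = 11/34 × 100 = 32.353%
Salt term: 16.6 × (-1.602) = -26.593
GC term: 0.41 × 32.353 = 13.265; length term: −600/34 = −17.647
Tm = 81.5 + (-26.593) + 13.265 − 17.647 = 50.525 → 50.5°C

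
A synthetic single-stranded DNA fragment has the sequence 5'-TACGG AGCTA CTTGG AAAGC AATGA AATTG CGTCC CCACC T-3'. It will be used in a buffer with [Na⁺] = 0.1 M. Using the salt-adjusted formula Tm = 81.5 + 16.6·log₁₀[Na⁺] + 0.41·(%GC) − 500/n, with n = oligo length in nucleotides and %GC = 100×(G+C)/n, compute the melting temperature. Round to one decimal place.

Length n = 41. Counting bases: A=12, G=9, T=9, C=11
G+C = 20, so %GC = 20/41 × 100 = 48.78%
Salt term: 16.6 × (-1) = -16.6
GC term: 0.41 × 48.78 = 20; length term: −500/41 = −12.195
Tm = 81.5 + (-16.6) + 20 − 12.195 = 72.705 → 72.7°C

72.7°C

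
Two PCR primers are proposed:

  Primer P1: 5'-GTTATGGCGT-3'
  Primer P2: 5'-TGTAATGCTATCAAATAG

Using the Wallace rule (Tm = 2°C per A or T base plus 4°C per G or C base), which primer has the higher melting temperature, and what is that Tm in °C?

Primer P2, 46°C

Primer P1: A+T=5, G+C=5 → Tm = 2(5)+4(5) = 30°C
Primer P2: A+T=13, G+C=5 → Tm = 2(13)+4(5) = 46°C
30°C vs 46°C → primer P2 is higher.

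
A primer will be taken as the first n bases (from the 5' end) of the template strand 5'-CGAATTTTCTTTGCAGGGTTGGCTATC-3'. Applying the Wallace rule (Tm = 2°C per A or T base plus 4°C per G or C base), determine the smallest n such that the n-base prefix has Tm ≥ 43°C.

n = 16

First 15 bases: CGAATTTTCTTTGCA → Tm = 40°C (< 43°C)
First 16 bases: CGAATTTTCTTTGCAG → Tm = 44°C (≥ 43°C)
Each additional base adds 2°C (A/T) or 4°C (G/C), so Tm is non-decreasing in n; n = 16 is the first length to reach 43°C.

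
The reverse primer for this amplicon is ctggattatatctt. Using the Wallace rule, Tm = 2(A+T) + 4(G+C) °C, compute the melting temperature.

Base counts: G=2, T=7, C=2, A=3
AT pairs contribute 10, GC pairs contribute 4.
Tm = 2(10) + 4(4) = 20 + 16 = 36°C

36°C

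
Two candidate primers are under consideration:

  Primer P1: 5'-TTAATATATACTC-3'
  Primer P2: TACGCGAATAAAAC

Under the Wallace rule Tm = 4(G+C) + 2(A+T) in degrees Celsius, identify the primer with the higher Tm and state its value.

Primer P1: A+T=11, G+C=2 → Tm = 2(11)+4(2) = 30°C
Primer P2: A+T=9, G+C=5 → Tm = 2(9)+4(5) = 38°C
30°C vs 38°C → primer P2 is higher.

Primer P2, 38°C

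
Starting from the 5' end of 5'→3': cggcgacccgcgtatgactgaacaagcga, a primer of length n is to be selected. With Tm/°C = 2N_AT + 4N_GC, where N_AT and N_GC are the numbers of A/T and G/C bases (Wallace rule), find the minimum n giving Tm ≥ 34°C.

n = 9

First 8 bases: CGGCGACC → Tm = 30°C (< 34°C)
First 9 bases: CGGCGACCC → Tm = 34°C (≥ 34°C)
Since every base adds ≥2°C, Tm only increases with n, so the threshold is first crossed at n = 9.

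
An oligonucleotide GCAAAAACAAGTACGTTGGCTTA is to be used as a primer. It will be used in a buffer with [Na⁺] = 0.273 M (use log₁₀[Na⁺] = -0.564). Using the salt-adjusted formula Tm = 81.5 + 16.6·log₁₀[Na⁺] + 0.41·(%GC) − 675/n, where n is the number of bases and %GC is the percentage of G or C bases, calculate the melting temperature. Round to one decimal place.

58.8°C

Length n = 23. Scanning the sequence gives G=5, A=9, T=5, C=4.
G+C = 9, so %GC = 9/23 × 100 = 39.13%
Salt term: 16.6 × (-0.564) = -9.362
GC term: 0.41 × 39.13 = 16.043; length term: −675/23 = −29.348
Tm = 81.5 + (-9.362) + 16.043 − 29.348 = 58.833 → 58.8°C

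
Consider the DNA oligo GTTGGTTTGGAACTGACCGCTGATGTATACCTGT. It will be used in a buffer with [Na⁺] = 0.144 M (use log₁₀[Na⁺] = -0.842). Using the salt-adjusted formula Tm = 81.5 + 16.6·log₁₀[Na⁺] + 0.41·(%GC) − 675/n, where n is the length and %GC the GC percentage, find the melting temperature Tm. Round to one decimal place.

67.0°C

Length n = 34. C=6, T=12, G=10, A=6
G+C = 16, so %GC = 16/34 × 100 = 47.059%
Salt term: 16.6 × (-0.842) = -13.977
GC term: 0.41 × 47.059 = 19.294; length term: −675/34 = −19.853
Tm = 81.5 + (-13.977) + 19.294 − 19.853 = 66.964 → 67.0°C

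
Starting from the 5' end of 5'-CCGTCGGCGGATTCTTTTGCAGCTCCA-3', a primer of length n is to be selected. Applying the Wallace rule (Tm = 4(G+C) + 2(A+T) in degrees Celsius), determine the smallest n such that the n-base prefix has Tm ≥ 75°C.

n = 24

First 23 bases: CCGTCGGCGGATTCTTTTGCAGC → Tm = 74°C (< 75°C)
First 24 bases: CCGTCGGCGGATTCTTTTGCAGCT → Tm = 76°C (≥ 75°C)
Each additional base adds 2°C (A/T) or 4°C (G/C), so Tm is non-decreasing in n; n = 24 is the first length to reach 75°C.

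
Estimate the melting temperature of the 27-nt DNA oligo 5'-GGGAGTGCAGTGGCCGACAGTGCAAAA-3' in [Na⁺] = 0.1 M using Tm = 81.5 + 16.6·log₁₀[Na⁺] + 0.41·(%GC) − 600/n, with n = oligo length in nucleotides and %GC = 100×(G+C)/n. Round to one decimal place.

Length n = 27. Scanning the sequence gives A=8, G=11, T=3, C=5.
G+C = 16, so %GC = 16/27 × 100 = 59.259%
Salt term: 16.6 × (-1) = -16.6
GC term: 0.41 × 59.259 = 24.296; length term: −600/27 = −22.222
Tm = 81.5 + (-16.6) + 24.296 − 22.222 = 66.974 → 67.0°C

67.0°C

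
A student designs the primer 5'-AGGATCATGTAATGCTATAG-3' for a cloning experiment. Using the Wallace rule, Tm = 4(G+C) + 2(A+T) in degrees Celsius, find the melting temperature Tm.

Counting bases: T=6, G=5, C=2, A=7
A+T = 13, G+C = 7
Tm = 2×13 + 4×7 = 54°C

54°C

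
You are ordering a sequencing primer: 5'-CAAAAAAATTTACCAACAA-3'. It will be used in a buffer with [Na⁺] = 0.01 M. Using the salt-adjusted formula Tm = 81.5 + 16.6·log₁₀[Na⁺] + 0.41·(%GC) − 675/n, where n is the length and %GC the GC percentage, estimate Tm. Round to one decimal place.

21.4°C

Length n = 19. Scanning the sequence gives T=3, A=12, G=0, C=4.
G+C = 4, so %GC = 4/19 × 100 = 21.053%
Salt term: 16.6 × (-2) = -33.2
GC term: 0.41 × 21.053 = 8.632; length term: −675/19 = −35.526
Tm = 81.5 + (-33.2) + 8.632 − 35.526 = 21.406 → 21.4°C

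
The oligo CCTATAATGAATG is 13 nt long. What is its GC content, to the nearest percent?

C=2, G=2, A=5, T=4
G+C = 2 + 2 = 4 out of 13 bases
%GC = 4/13 × 100 = 30.77% ≈ 31%

31%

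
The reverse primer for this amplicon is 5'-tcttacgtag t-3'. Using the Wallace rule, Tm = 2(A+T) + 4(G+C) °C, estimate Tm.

30°C

Base counts: G=2, A=2, C=2, T=5
AT pairs contribute 7, GC pairs contribute 4.
Tm = 2×7 + 4×4 = 30°C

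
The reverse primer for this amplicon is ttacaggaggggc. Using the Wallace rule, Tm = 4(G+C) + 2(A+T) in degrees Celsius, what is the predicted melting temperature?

42°C

Base counts: G=6, T=2, A=3, C=2
A+T = 5, G+C = 8
Tm = 2(5) + 4(8) = 10 + 32 = 42°C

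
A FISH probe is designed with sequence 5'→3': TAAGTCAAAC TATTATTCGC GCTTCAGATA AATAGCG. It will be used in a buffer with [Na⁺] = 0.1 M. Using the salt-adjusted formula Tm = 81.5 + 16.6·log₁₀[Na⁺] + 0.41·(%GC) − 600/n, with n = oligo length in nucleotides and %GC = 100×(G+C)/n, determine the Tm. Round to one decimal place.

Length n = 37. Counting bases: A=13, T=11, C=7, G=6
G+C = 13, so %GC = 13/37 × 100 = 35.135%
Salt term: 16.6 × (-1) = -16.6
GC term: 0.41 × 35.135 = 14.405; length term: −600/37 = −16.216
Tm = 81.5 + (-16.6) + 14.405 − 16.216 = 63.089 → 63.1°C

63.1°C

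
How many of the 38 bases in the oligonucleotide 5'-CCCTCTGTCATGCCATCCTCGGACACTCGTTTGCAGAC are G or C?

22

A=6, T=10, G=7, C=15
Total G or C: 7 + 15 = 22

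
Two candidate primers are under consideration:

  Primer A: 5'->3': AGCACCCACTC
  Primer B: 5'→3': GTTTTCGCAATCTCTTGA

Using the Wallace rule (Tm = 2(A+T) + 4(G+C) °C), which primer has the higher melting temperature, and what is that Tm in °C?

Primer A: A+T=4, G+C=7 → Tm = 2(4)+4(7) = 36°C
Primer B: A+T=11, G+C=7 → Tm = 2(11)+4(7) = 50°C
36°C vs 50°C → primer B is higher.

Primer B, 50°C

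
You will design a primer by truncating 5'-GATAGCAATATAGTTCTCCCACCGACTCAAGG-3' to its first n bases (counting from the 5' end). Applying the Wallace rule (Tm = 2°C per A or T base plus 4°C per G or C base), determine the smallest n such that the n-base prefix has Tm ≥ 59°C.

n = 22

First 21 bases: GATAGCAATATAGTTCTCCCA → Tm = 58°C (< 59°C)
First 22 bases: GATAGCAATATAGTTCTCCCAC → Tm = 62°C (≥ 59°C)
Each additional base adds 2°C (A/T) or 4°C (G/C), so Tm is non-decreasing in n; n = 22 is the first length to reach 59°C.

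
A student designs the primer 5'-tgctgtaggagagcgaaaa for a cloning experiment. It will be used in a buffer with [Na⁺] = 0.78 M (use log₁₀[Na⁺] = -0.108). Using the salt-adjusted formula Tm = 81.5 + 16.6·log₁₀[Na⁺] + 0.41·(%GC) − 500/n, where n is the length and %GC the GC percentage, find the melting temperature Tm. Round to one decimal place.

72.8°C

Length n = 19. Scanning the sequence gives T=3, G=7, C=2, A=7.
G+C = 9, so %GC = 9/19 × 100 = 47.368%
Salt term: 16.6 × (-0.108) = -1.793
GC term: 0.41 × 47.368 = 19.421; length term: −500/19 = −26.316
Tm = 81.5 + (-1.793) + 19.421 − 26.316 = 72.812 → 72.8°C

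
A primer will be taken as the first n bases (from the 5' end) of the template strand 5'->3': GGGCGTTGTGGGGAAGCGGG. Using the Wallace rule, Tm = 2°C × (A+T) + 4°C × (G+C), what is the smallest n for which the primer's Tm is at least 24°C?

n = 7

First 6 bases: GGGCGT → Tm = 22°C (< 24°C)
First 7 bases: GGGCGTT → Tm = 24°C (≥ 24°C)
Since every base adds ≥2°C, Tm only increases with n, so the threshold is first crossed at n = 7.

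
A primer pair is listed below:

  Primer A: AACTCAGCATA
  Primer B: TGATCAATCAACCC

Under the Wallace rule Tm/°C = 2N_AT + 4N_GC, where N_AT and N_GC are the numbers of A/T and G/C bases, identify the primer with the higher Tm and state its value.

Primer B, 40°C

Primer A: A+T=7, G+C=4 → Tm = 2(7)+4(4) = 30°C
Primer B: A+T=8, G+C=6 → Tm = 2(8)+4(6) = 40°C
30°C vs 40°C → primer B is higher.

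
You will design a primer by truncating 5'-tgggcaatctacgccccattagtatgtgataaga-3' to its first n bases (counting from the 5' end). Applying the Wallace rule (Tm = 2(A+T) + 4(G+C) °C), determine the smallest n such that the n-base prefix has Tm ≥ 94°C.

n = 33

First 32 bases: TGGGCAATCTACGCCCCATTAGTATGTGATAA → Tm = 92°C (< 94°C)
First 33 bases: TGGGCAATCTACGCCCCATTAGTATGTGATAAG → Tm = 96°C (≥ 94°C)
Each additional base adds 2°C (A/T) or 4°C (G/C), so Tm is non-decreasing in n; n = 33 is the first length to reach 94°C.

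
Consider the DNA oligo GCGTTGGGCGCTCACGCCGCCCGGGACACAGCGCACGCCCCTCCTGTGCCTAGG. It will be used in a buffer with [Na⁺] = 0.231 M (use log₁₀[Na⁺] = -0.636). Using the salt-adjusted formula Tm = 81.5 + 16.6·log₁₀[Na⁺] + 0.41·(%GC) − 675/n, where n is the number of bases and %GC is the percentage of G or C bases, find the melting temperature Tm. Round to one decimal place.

Length n = 54. Base counts: C=23, T=7, G=18, A=6
G+C = 41, so %GC = 41/54 × 100 = 75.926%
Salt term: 16.6 × (-0.636) = -10.558
GC term: 0.41 × 75.926 = 31.13; length term: −675/54 = −12.5
Tm = 81.5 + (-10.558) + 31.13 − 12.5 = 89.572 → 89.6°C

89.6°C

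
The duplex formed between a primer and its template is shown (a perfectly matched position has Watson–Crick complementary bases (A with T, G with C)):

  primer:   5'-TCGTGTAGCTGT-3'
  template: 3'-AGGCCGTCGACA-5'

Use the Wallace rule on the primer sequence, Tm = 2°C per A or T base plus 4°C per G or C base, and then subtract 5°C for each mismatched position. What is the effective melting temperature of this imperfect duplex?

21°C

Primer base counts: A=1, T=5, G=4, C=2 → A+T=6, G+C=6
Perfect-match Tm = 2(6) + 4(6) = 12 + 24 = 36°C
Mismatches (positions where the bases are not complementary): 3 (at positions 3, 4, 6)
Effective Tm = 36 − 3×5 = 36 − 15 = 21°C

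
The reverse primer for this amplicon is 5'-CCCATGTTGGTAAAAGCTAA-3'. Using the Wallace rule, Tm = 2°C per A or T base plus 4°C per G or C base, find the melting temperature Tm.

56°C

G=4, C=4, T=5, A=7
So N_AT = 12 and N_GC = 8.
Tm = 2(12) + 4(8) = 24 + 32 = 56°C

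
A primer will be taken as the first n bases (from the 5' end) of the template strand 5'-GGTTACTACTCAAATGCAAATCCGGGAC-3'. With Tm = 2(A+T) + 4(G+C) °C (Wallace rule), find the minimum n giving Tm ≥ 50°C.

First 17 bases: GGTTACTACTCAAATGC → Tm = 48°C (< 50°C)
First 18 bases: GGTTACTACTCAAATGCA → Tm = 50°C (≥ 50°C)
Since every base adds ≥2°C, Tm only increases with n, so the threshold is first crossed at n = 18.

n = 18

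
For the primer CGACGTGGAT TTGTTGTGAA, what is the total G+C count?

9

G=7, C=2, T=7, A=4
Total G or C: 7 + 2 = 9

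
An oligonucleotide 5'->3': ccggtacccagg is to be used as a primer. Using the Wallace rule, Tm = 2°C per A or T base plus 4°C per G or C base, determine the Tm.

Counting bases: C=5, G=4, A=2, T=1
A+T = 3, G+C = 9
Tm = 4·9 + 2·3 = 36 + 6 = 42°C

42°C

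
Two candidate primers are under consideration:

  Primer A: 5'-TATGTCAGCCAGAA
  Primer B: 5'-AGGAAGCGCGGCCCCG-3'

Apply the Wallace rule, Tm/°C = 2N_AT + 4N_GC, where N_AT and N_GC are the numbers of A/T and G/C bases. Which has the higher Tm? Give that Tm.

Primer A: A+T=8, G+C=6 → Tm = 2(8)+4(6) = 40°C
Primer B: A+T=3, G+C=13 → Tm = 2(3)+4(13) = 58°C
40°C vs 58°C → primer B is higher.

Primer B, 58°C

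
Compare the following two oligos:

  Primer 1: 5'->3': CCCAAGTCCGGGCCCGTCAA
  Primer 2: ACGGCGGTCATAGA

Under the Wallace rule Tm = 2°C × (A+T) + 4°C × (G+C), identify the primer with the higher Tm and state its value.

Primer 1, 68°C

Primer 1: A+T=6, G+C=14 → Tm = 2(6)+4(14) = 68°C
Primer 2: A+T=6, G+C=8 → Tm = 2(6)+4(8) = 44°C
68°C vs 44°C → primer 1 is higher.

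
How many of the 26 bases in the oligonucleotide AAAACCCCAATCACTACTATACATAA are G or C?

T=5, A=13, G=0, C=8
G+C = 0 + 8 = 8

8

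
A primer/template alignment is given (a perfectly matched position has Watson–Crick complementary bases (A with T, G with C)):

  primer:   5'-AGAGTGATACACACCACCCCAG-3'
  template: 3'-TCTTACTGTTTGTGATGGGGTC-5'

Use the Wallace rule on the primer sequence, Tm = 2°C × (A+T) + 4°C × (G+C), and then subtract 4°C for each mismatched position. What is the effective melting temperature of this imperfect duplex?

Primer base counts: A=8, T=2, G=4, C=8 → A+T=10, G+C=12
Perfect-match Tm = 2(10) + 4(12) = 20 + 48 = 68°C
Mismatches (positions where the bases are not complementary): 4 (at positions 4, 8, 10, 15)
Effective Tm = 68 − 4×4 = 68 − 16 = 52°C

52°C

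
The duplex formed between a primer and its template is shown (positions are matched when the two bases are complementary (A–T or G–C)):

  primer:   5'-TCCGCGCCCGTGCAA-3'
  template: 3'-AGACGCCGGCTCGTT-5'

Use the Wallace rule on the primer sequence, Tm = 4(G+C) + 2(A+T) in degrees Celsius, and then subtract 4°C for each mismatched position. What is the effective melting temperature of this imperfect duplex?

Primer base counts: A=2, T=2, G=4, C=7 → A+T=4, G+C=11
Perfect-match Tm = 2(4) + 4(11) = 8 + 44 = 52°C
Mismatches (positions where the bases are not complementary): 3 (at positions 3, 7, 11)
Effective Tm = 52 − 3×4 = 52 − 12 = 40°C

40°C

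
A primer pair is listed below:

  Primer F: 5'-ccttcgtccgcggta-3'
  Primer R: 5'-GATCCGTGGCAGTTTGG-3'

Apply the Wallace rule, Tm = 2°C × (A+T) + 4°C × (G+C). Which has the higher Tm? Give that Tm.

Primer R, 54°C

Primer F: A+T=5, G+C=10 → Tm = 2(5)+4(10) = 50°C
Primer R: A+T=7, G+C=10 → Tm = 2(7)+4(10) = 54°C
50°C vs 54°C → primer R is higher.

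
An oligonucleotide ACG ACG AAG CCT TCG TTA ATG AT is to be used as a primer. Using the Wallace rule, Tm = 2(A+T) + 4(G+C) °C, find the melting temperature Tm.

Scanning the sequence gives A=7, T=6, C=5, G=5.
AT pairs contribute 13, GC pairs contribute 10.
Tm = 2×13 + 4×10 = 66°C

66°C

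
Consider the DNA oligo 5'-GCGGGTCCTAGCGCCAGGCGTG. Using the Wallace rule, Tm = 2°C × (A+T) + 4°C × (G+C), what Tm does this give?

78°C

Scanning the sequence gives G=10, A=2, T=3, C=7.
AT pairs contribute 5, GC pairs contribute 17.
Tm = 2×5 + 4×17 = 78°C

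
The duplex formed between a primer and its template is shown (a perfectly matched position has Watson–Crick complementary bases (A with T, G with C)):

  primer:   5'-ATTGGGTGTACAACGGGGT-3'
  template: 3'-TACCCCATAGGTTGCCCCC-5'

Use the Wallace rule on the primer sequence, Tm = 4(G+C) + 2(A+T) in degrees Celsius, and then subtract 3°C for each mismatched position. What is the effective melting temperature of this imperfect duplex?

46°C

Primer base counts: A=4, T=5, G=8, C=2 → A+T=9, G+C=10
Perfect-match Tm = 2(9) + 4(10) = 18 + 40 = 58°C
Mismatches (positions where the bases are not complementary): 4 (at positions 3, 8, 10, 19)
Effective Tm = 58 − 4×3 = 58 − 12 = 46°C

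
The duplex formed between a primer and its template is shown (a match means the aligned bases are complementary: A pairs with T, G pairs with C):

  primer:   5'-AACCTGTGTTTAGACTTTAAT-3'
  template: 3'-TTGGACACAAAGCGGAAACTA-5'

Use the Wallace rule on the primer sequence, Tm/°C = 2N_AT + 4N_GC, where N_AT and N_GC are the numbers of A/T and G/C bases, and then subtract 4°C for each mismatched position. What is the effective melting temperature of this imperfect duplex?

Primer base counts: A=6, T=9, G=3, C=3 → A+T=15, G+C=6
Perfect-match Tm = 2(15) + 4(6) = 30 + 24 = 54°C
Mismatches (positions where the bases are not complementary): 3 (at positions 12, 14, 19)
Effective Tm = 54 − 3×4 = 54 − 12 = 42°C

42°C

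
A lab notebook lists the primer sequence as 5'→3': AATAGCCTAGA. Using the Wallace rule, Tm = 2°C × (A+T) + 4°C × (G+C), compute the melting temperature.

A=5, T=2, G=2, C=2
So N_AT = 7 and N_GC = 4.
Tm = 2×7 + 4×4 = 30°C

30°C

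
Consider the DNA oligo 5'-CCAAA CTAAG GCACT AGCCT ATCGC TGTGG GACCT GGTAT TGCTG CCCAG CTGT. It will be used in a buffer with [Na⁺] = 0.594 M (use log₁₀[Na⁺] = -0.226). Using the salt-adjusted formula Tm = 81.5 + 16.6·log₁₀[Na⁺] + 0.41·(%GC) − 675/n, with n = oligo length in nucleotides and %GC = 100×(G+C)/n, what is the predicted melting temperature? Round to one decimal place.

Length n = 54. Counting bases: G=14, T=13, C=16, A=11
G+C = 30, so %GC = 30/54 × 100 = 55.556%
Salt term: 16.6 × (-0.226) = -3.752
GC term: 0.41 × 55.556 = 22.778; length term: −675/54 = −12.5
Tm = 81.5 + (-3.752) + 22.778 − 12.5 = 88.026 → 88.0°C

88.0°C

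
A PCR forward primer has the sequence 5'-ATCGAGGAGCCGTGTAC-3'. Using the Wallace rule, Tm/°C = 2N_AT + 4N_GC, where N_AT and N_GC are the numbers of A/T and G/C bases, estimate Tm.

54°C

A=4, G=6, C=4, T=3
A+T = 7, G+C = 10
Tm = 2×7 + 4×10 = 54°C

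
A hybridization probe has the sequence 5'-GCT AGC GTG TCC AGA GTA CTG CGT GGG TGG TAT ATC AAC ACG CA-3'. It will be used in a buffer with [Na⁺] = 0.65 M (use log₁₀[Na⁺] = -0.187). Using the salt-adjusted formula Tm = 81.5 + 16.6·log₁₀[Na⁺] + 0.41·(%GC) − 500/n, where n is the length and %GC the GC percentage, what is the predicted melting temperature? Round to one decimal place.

89.4°C

Length n = 44. A=10, G=14, T=10, C=10
G+C = 24, so %GC = 24/44 × 100 = 54.545%
Salt term: 16.6 × (-0.187) = -3.104
GC term: 0.41 × 54.545 = 22.363; length term: −500/44 = −11.364
Tm = 81.5 + (-3.104) + 22.363 − 11.364 = 89.395 → 89.4°C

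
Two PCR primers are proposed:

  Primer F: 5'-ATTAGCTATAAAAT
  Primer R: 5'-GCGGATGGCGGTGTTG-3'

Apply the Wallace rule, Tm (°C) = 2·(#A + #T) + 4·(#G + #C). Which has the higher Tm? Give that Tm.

Primer F: A+T=12, G+C=2 → Tm = 2(12)+4(2) = 32°C
Primer R: A+T=5, G+C=11 → Tm = 2(5)+4(11) = 54°C
32°C vs 54°C → primer R is higher.

Primer R, 54°C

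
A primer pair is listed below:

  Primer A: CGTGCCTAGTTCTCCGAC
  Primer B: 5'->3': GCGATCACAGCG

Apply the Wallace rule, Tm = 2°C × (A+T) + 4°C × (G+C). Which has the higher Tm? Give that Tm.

Primer A: A+T=7, G+C=11 → Tm = 2(7)+4(11) = 58°C
Primer B: A+T=4, G+C=8 → Tm = 2(4)+4(8) = 40°C
58°C vs 40°C → primer A is higher.

Primer A, 58°C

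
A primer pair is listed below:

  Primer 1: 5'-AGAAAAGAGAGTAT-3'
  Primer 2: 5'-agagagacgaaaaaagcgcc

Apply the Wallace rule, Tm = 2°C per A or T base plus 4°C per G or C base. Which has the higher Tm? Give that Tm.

Primer 1: A+T=10, G+C=4 → Tm = 2(10)+4(4) = 36°C
Primer 2: A+T=10, G+C=10 → Tm = 2(10)+4(10) = 60°C
36°C vs 60°C → primer 2 is higher.

Primer 2, 60°C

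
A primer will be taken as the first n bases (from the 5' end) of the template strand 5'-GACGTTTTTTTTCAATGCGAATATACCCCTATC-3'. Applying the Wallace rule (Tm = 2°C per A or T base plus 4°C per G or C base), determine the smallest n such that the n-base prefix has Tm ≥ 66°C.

n = 26

First 25 bases: GACGTTTTTTTTCAATGCGAATATA → Tm = 64°C (< 66°C)
First 26 bases: GACGTTTTTTTTCAATGCGAATATAC → Tm = 68°C (≥ 66°C)
Since every base adds ≥2°C, Tm only increases with n, so the threshold is first crossed at n = 26.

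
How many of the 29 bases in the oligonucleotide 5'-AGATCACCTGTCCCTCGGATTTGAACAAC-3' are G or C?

14

T=7, G=5, A=8, C=9
Total G or C: 5 + 9 = 14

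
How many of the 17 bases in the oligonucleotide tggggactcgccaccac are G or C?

Scanning the sequence gives T=2, A=3, G=5, C=7.
Total G or C: 5 + 7 = 12

12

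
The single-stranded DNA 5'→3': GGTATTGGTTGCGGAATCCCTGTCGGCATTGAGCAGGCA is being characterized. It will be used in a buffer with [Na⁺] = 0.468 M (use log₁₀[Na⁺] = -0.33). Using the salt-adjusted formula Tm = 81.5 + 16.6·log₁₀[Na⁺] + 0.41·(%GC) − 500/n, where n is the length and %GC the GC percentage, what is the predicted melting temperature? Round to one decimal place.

86.3°C

Length n = 39. Scanning the sequence gives A=7, G=14, T=10, C=8.
G+C = 22, so %GC = 22/39 × 100 = 56.41%
Salt term: 16.6 × (-0.33) = -5.478
GC term: 0.41 × 56.41 = 23.128; length term: −500/39 = −12.821
Tm = 81.5 + (-5.478) + 23.128 − 12.821 = 86.329 → 86.3°C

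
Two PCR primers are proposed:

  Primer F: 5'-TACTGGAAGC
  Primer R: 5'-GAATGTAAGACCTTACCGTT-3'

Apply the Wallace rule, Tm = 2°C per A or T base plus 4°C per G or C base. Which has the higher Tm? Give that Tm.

Primer R, 56°C

Primer F: A+T=5, G+C=5 → Tm = 2(5)+4(5) = 30°C
Primer R: A+T=12, G+C=8 → Tm = 2(12)+4(8) = 56°C
30°C vs 56°C → primer R is higher.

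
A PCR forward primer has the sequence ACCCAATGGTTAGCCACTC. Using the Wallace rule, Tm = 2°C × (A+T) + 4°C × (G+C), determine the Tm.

58°C

Base counts: G=3, T=4, C=7, A=5
AT pairs contribute 9, GC pairs contribute 10.
Tm = 4·10 + 2·9 = 40 + 18 = 58°C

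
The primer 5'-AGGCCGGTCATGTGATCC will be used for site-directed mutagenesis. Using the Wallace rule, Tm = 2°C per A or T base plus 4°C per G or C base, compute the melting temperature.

58°C

Base counts: C=5, G=6, T=4, A=3
A+T = 7, G+C = 11
Tm = 2(7) + 4(11) = 14 + 44 = 58°C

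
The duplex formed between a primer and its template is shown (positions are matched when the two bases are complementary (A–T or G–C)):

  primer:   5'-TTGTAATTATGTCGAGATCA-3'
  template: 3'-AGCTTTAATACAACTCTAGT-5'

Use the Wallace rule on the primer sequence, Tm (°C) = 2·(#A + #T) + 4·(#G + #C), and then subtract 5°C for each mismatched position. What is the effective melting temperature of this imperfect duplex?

37°C

Primer base counts: A=6, T=8, G=4, C=2 → A+T=14, G+C=6
Perfect-match Tm = 2(14) + 4(6) = 28 + 24 = 52°C
Mismatches (positions where the bases are not complementary): 3 (at positions 2, 4, 13)
Effective Tm = 52 − 3×5 = 52 − 15 = 37°C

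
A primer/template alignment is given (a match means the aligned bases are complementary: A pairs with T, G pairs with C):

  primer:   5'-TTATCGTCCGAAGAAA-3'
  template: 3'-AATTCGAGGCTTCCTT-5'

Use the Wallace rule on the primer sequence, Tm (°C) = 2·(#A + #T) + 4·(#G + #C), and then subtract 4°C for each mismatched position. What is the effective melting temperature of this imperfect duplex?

Primer base counts: A=6, T=4, G=3, C=3 → A+T=10, G+C=6
Perfect-match Tm = 2(10) + 4(6) = 20 + 24 = 44°C
Mismatches (positions where the bases are not complementary): 4 (at positions 4, 5, 6, 14)
Effective Tm = 44 − 4×4 = 44 − 16 = 28°C

28°C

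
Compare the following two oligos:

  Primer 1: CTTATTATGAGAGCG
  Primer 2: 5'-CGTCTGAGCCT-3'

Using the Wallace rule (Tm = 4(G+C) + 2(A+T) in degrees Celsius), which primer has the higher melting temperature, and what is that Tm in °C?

Primer 1, 42°C

Primer 1: A+T=9, G+C=6 → Tm = 2(9)+4(6) = 42°C
Primer 2: A+T=4, G+C=7 → Tm = 2(4)+4(7) = 36°C
42°C vs 36°C → primer 1 is higher.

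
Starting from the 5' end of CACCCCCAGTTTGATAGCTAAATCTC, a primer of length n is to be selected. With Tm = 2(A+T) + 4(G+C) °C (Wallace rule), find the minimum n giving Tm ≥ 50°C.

First 16 bases: CACCCCCAGTTTGATA → Tm = 48°C (< 50°C)
First 17 bases: CACCCCCAGTTTGATAG → Tm = 52°C (≥ 50°C)
Each additional base adds 2°C (A/T) or 4°C (G/C), so Tm is non-decreasing in n; n = 17 is the first length to reach 50°C.

n = 17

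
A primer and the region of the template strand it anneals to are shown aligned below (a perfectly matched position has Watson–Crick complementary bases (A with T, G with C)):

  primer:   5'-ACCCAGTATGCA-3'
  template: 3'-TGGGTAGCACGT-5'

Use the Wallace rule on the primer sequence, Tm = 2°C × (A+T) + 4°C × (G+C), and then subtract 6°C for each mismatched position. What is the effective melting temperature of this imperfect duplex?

18°C

Primer base counts: A=4, T=2, G=2, C=4 → A+T=6, G+C=6
Perfect-match Tm = 2(6) + 4(6) = 12 + 24 = 36°C
Mismatches (positions where the bases are not complementary): 3 (at positions 6, 7, 8)
Effective Tm = 36 − 3×6 = 36 − 18 = 18°C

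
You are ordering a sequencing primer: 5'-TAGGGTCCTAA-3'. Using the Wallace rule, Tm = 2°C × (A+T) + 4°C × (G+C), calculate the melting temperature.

Scanning the sequence gives T=3, A=3, C=2, G=3.
AT pairs contribute 6, GC pairs contribute 5.
Tm = 2(6) + 4(5) = 12 + 20 = 32°C

32°C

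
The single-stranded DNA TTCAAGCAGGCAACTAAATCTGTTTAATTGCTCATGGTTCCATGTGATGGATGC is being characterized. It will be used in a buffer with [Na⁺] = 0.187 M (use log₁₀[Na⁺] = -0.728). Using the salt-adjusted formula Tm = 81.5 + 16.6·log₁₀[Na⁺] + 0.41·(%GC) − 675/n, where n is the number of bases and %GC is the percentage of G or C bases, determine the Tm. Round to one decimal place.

Length n = 54. A=14, T=18, C=10, G=12
G+C = 22, so %GC = 22/54 × 100 = 40.741%
Salt term: 16.6 × (-0.728) = -12.085
GC term: 0.41 × 40.741 = 16.704; length term: −675/54 = −12.5
Tm = 81.5 + (-12.085) + 16.704 − 12.5 = 73.619 → 73.6°C

73.6°C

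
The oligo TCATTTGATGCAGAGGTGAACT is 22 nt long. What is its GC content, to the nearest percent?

Scanning the sequence gives C=3, A=6, T=7, G=6.
G+C = 6 + 3 = 9 out of 22 bases
%GC = 9/22 × 100 = 40.91% ≈ 41%

41%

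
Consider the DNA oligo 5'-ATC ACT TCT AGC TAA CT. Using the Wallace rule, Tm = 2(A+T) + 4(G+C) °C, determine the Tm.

Base counts: C=5, G=1, A=5, T=6
So N_AT = 11 and N_GC = 6.
Tm = 4·6 + 2·11 = 24 + 22 = 46°C

46°C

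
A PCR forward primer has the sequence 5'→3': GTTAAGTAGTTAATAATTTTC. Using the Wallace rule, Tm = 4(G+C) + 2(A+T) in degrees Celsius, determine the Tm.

Counting bases: A=7, G=3, T=10, C=1
AT pairs contribute 17, GC pairs contribute 4.
Tm = 2×17 + 4×4 = 50°C

50°C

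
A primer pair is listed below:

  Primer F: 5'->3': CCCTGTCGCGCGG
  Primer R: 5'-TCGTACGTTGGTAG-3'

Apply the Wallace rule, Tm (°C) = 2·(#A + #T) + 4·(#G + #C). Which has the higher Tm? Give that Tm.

Primer F: A+T=2, G+C=11 → Tm = 2(2)+4(11) = 48°C
Primer R: A+T=7, G+C=7 → Tm = 2(7)+4(7) = 42°C
48°C vs 42°C → primer F is higher.

Primer F, 48°C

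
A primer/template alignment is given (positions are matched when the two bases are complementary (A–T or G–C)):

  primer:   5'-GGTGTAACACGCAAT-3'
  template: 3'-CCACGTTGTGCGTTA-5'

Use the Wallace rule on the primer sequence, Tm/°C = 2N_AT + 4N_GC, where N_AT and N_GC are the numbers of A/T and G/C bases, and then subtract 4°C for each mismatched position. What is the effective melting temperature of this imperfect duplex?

40°C

Primer base counts: A=5, T=3, G=4, C=3 → A+T=8, G+C=7
Perfect-match Tm = 2(8) + 4(7) = 16 + 28 = 44°C
Mismatches (positions where the bases are not complementary): 1 (at position 5)
Effective Tm = 44 − 1×4 = 44 − 4 = 40°C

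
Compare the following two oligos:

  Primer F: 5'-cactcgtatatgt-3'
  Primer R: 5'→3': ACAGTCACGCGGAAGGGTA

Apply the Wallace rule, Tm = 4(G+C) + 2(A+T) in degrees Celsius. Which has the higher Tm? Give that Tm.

Primer R, 60°C

Primer F: A+T=8, G+C=5 → Tm = 2(8)+4(5) = 36°C
Primer R: A+T=8, G+C=11 → Tm = 2(8)+4(11) = 60°C
36°C vs 60°C → primer R is higher.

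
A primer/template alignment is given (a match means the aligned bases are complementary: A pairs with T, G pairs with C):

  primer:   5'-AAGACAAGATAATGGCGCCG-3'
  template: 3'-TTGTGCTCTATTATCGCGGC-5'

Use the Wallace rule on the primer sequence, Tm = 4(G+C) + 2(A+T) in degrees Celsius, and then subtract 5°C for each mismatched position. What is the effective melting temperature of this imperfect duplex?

Primer base counts: A=8, T=2, G=6, C=4 → A+T=10, G+C=10
Perfect-match Tm = 2(10) + 4(10) = 20 + 40 = 60°C
Mismatches (positions where the bases are not complementary): 3 (at positions 3, 6, 14)
Effective Tm = 60 − 3×5 = 60 − 15 = 45°C

45°C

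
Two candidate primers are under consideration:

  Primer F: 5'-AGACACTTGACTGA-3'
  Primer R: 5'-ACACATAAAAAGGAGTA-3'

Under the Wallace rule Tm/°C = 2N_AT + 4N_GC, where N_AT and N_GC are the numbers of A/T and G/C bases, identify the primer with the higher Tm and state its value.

Primer R, 44°C

Primer F: A+T=8, G+C=6 → Tm = 2(8)+4(6) = 40°C
Primer R: A+T=12, G+C=5 → Tm = 2(12)+4(5) = 44°C
40°C vs 44°C → primer R is higher.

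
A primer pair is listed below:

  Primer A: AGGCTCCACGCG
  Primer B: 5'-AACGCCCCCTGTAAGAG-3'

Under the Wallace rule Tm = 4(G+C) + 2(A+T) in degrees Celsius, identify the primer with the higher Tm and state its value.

Primer A: A+T=3, G+C=9 → Tm = 2(3)+4(9) = 42°C
Primer B: A+T=7, G+C=10 → Tm = 2(7)+4(10) = 54°C
42°C vs 54°C → primer B is higher.

Primer B, 54°C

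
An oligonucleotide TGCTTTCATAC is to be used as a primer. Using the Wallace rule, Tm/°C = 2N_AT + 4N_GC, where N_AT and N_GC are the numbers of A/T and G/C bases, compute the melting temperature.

Counting bases: G=1, T=5, A=2, C=3
So N_AT = 7 and N_GC = 4.
Tm = 4·4 + 2·7 = 16 + 14 = 30°C

30°C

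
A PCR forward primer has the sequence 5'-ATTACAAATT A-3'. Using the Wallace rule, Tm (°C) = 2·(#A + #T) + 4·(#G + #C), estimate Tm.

Scanning the sequence gives G=0, C=1, T=4, A=6.
AT pairs contribute 10, GC pairs contribute 1.
Tm = 2×10 + 4×1 = 24°C

24°C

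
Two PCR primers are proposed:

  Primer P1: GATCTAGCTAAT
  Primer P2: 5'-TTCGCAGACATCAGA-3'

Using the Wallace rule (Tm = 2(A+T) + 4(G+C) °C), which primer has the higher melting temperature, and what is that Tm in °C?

Primer P1: A+T=8, G+C=4 → Tm = 2(8)+4(4) = 32°C
Primer P2: A+T=8, G+C=7 → Tm = 2(8)+4(7) = 44°C
32°C vs 44°C → primer P2 is higher.

Primer P2, 44°C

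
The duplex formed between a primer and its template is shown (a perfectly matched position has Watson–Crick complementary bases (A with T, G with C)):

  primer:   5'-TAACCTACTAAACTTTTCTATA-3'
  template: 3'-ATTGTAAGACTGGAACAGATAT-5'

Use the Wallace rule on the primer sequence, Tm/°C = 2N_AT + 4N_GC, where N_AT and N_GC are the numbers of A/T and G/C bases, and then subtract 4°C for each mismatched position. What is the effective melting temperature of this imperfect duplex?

34°C

Primer base counts: A=8, T=9, G=0, C=5 → A+T=17, G+C=5
Perfect-match Tm = 2(17) + 4(5) = 34 + 20 = 54°C
Mismatches (positions where the bases are not complementary): 5 (at positions 5, 7, 10, 12, 16)
Effective Tm = 54 − 5×4 = 54 − 20 = 34°C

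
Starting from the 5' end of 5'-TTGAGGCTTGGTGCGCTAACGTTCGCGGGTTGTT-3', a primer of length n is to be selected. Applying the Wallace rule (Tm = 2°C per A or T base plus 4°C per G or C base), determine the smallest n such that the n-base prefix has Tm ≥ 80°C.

First 25 bases: TTGAGGCTTGGTGCGCTAACGTTCG → Tm = 78°C (< 80°C)
First 26 bases: TTGAGGCTTGGTGCGCTAACGTTCGC → Tm = 82°C (≥ 80°C)
Since every base adds ≥2°C, Tm only increases with n, so the threshold is first crossed at n = 26.

n = 26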